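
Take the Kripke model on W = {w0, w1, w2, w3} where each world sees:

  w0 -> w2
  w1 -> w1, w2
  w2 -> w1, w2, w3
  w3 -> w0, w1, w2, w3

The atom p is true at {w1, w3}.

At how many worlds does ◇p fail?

1

w0: successors {w2}; p there: w2:F. ✗
w1: successors {w1, w2}; p there: w1:T, w2:F. ✓
w2: successors {w1, w2, w3}; p there: w1:T, w2:F, w3:T. ✓
w3: successors {w0, w1, w2, w3}; p there: w0:F, w1:T, w2:F, w3:T. ✓
Satisfying worlds: {w1, w2, w3}.
So ◇p fails at the other 1 world.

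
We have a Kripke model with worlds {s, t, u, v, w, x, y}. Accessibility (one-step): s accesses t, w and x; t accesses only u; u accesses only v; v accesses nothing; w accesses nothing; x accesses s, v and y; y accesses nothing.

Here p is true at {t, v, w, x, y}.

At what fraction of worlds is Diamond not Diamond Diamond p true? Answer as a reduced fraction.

s: successors {t, w, x}; not Diamond Diamond p there: t:F, w:T, x:F. ✓
t: successors {u}; not Diamond Diamond p there: u:T. ✓
u: successors {v}; not Diamond Diamond p there: v:T. ✓
v: no successors, so Diamond not Diamond Diamond p fails. ✗
w: no successors, so Diamond not Diamond Diamond p fails. ✗
x: successors {s, v, y}; not Diamond Diamond p there: s:F, v:T, y:T. ✓
y: no successors, so Diamond not Diamond Diamond p fails. ✗
That's 4 of 7 worlds, so 4/7.

4/7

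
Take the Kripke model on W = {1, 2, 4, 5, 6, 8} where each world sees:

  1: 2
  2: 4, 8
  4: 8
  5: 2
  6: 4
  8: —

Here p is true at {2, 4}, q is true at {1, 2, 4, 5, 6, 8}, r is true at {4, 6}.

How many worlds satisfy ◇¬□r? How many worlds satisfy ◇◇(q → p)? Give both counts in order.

4 and 2

For ◇¬□r:
1: successors {2}; ¬□r there: 2:T. ✓
2: successors {4, 8}; ¬□r there: 4:T, 8:F. ✓
4: successors {8}; ¬□r there: 8:F. ✗
5: successors {2}; ¬□r there: 2:T. ✓
6: successors {4}; ¬□r there: 4:T. ✓
8: no successors, so ◇¬□r fails. ✗
— 4 worlds.
For ◇◇(q → p):
1: successors {2}; ◇(q → p) there: 2:T. ✓
2: successors {4, 8}; ◇(q → p) there: 4:F, 8:F. ✗
4: successors {8}; ◇(q → p) there: 8:F. ✗
5: successors {2}; ◇(q → p) there: 2:T. ✓
6: successors {4}; ◇(q → p) there: 4:F. ✗
8: no successors, so ◇◇(q → p) fails. ✗
— 2 worlds.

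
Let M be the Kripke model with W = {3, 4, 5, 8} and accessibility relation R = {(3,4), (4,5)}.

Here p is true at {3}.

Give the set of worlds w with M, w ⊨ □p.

{5, 8}

3: successors {4}; p there: 4:F. ✗
4: successors {5}; p there: 5:F. ✗
5: no successors, so □p holds vacuously. ✓
8: no successors, so □p holds vacuously. ✓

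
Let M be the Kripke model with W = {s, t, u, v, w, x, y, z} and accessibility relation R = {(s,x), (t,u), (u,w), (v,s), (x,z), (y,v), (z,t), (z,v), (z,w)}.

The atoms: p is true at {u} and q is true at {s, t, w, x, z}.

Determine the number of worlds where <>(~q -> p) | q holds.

s: <>(~q -> p) is T, q is T. ✓
t: <>(~q -> p) is T, q is T. ✓
u: <>(~q -> p) is T, q is F. ✓
v: <>(~q -> p) is T, q is F. ✓
w: <>(~q -> p) is F, q is T. ✓
x: <>(~q -> p) is T, q is T. ✓
y: <>(~q -> p) is F, q is F. ✗
z: <>(~q -> p) is T, q is T. ✓
Satisfying worlds: {s, t, u, v, w, x, z}.

7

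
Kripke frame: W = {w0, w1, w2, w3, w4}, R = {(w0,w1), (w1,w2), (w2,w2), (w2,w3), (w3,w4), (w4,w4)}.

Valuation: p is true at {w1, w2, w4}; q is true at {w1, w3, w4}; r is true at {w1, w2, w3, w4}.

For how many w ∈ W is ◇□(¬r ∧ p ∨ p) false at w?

w0: successors {w1}; □(¬r ∧ p ∨ p) there: w1:T. ✓
w1: successors {w2}; □(¬r ∧ p ∨ p) there: w2:F. ✗
w2: successors {w2, w3}; □(¬r ∧ p ∨ p) there: w2:F, w3:T. ✓
w3: successors {w4}; □(¬r ∧ p ∨ p) there: w4:T. ✓
w4: successors {w4}; □(¬r ∧ p ∨ p) there: w4:T. ✓
Satisfying worlds: {w0, w2, w3, w4}.
So ◇□(¬r ∧ p ∨ p) fails at the other 1 world.

1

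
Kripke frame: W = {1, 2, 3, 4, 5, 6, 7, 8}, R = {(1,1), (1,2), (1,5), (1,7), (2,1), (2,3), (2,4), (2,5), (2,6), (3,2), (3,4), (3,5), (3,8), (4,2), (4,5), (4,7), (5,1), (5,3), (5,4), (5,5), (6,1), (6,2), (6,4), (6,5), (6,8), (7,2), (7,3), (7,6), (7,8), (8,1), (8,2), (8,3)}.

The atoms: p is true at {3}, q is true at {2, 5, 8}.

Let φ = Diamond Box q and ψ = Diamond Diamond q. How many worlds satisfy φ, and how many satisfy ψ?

0 and 8

For Diamond Box q:
1: successors {1, 2, 5, 7}; Box q there: 1:F, 2:F, 5:F, 7:F. ✗
2: successors {1, 3, 4, 5, 6}; Box q there: 1:F, 3:F, 4:F, 5:F, 6:F. ✗
3: successors {2, 4, 5, 8}; Box q there: 2:F, 4:F, 5:F, 8:F. ✗
4: successors {2, 5, 7}; Box q there: 2:F, 5:F, 7:F. ✗
5: successors {1, 3, 4, 5}; Box q there: 1:F, 3:F, 4:F, 5:F. ✗
6: successors {1, 2, 4, 5, 8}; Box q there: 1:F, 2:F, 4:F, 5:F, 8:F. ✗
7: successors {2, 3, 6, 8}; Box q there: 2:F, 3:F, 6:F, 8:F. ✗
8: successors {1, 2, 3}; Box q there: 1:F, 2:F, 3:F. ✗
— 0 worlds.
For Diamond Diamond q:
1: successors {1, 2, 5, 7}; Diamond q there: 1:T, 2:T, 5:T, 7:T. ✓
2: successors {1, 3, 4, 5, 6}; Diamond q there: 1:T, 3:T, 4:T, 5:T, 6:T. ✓
3: successors {2, 4, 5, 8}; Diamond q there: 2:T, 4:T, 5:T, 8:T. ✓
4: successors {2, 5, 7}; Diamond q there: 2:T, 5:T, 7:T. ✓
5: successors {1, 3, 4, 5}; Diamond q there: 1:T, 3:T, 4:T, 5:T. ✓
6: successors {1, 2, 4, 5, 8}; Diamond q there: 1:T, 2:T, 4:T, 5:T, 8:T. ✓
7: successors {2, 3, 6, 8}; Diamond q there: 2:T, 3:T, 6:T, 8:T. ✓
8: successors {1, 2, 3}; Diamond q there: 1:T, 2:T, 3:T. ✓
— 8 worlds.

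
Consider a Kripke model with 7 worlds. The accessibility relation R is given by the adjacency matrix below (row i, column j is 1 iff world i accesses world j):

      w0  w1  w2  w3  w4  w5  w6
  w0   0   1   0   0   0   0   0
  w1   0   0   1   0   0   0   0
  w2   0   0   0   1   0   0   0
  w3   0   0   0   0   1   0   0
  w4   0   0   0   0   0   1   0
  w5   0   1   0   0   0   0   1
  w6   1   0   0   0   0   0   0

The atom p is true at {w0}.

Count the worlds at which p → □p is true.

6

w0: p is T, □p is F. ✗
w1: p is F, □p is F. ✓
w2: p is F, □p is F. ✓
w3: p is F, □p is F. ✓
w4: p is F, □p is F. ✓
w5: p is F, □p is F. ✓
w6: p is F, □p is T. ✓
Satisfying worlds: {w1, w2, w3, w4, w5, w6}.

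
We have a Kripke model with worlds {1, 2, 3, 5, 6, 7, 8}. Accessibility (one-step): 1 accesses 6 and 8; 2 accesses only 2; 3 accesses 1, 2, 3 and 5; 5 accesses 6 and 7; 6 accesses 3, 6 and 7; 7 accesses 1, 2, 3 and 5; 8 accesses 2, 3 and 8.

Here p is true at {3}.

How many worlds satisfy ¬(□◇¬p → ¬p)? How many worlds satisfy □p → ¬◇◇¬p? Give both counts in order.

For ¬(□◇¬p → ¬p):
1: □◇¬p → ¬p is T. ✗
2: □◇¬p → ¬p is T. ✗
3: □◇¬p → ¬p is F. ✓
5: □◇¬p → ¬p is T. ✗
6: □◇¬p → ¬p is T. ✗
7: □◇¬p → ¬p is T. ✗
8: □◇¬p → ¬p is T. ✗
— 1 world.
For □p → ¬◇◇¬p:
1: □p is F, ¬◇◇¬p is F. ✓
2: □p is F, ¬◇◇¬p is F. ✓
3: □p is F, ¬◇◇¬p is F. ✓
5: □p is F, ¬◇◇¬p is F. ✓
6: □p is F, ¬◇◇¬p is F. ✓
7: □p is F, ¬◇◇¬p is F. ✓
8: □p is F, ¬◇◇¬p is F. ✓
— 7 worlds.

1 and 7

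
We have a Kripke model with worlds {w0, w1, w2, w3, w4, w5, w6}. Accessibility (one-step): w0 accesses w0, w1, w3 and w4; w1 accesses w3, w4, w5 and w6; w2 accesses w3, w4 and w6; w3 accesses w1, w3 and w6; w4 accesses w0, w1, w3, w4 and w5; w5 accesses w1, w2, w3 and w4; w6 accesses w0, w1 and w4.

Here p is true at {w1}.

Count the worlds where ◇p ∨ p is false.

w0: ◇p is T, p is F. ✓
w1: ◇p is F, p is T. ✓
w2: ◇p is F, p is F. ✗
w3: ◇p is T, p is F. ✓
w4: ◇p is T, p is F. ✓
w5: ◇p is T, p is F. ✓
w6: ◇p is T, p is F. ✓
Satisfying worlds: {w0, w1, w3, w4, w5, w6}.
So ◇p ∨ p fails at the other 1 world.

1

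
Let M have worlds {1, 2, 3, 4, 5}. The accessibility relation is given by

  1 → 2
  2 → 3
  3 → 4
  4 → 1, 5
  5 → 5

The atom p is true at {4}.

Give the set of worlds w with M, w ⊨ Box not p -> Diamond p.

{3}

1: Box not p is T, Diamond p is F. ✗
2: Box not p is T, Diamond p is F. ✗
3: Box not p is F, Diamond p is T. ✓
4: Box not p is T, Diamond p is F. ✗
5: Box not p is T, Diamond p is F. ✗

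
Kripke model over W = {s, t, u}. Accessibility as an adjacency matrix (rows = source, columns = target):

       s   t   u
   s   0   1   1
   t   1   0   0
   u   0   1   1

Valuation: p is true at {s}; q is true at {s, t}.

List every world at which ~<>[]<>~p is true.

{t}

s: <>[]<>~p is T. ✗
t: <>[]<>~p is F. ✓
u: <>[]<>~p is T. ✗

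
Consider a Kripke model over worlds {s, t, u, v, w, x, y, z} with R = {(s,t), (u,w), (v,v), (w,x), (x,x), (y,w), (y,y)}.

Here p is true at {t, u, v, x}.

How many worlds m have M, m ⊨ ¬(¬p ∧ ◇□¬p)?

s: ¬p ∧ ◇□¬p is T. ✗
t: ¬p ∧ ◇□¬p is F. ✓
u: ¬p ∧ ◇□¬p is F. ✓
v: ¬p ∧ ◇□¬p is F. ✓
w: ¬p ∧ ◇□¬p is F. ✓
x: ¬p ∧ ◇□¬p is F. ✓
y: ¬p ∧ ◇□¬p is T. ✗
z: ¬p ∧ ◇□¬p is F. ✓
Satisfying worlds: {t, u, v, w, x, z}.

6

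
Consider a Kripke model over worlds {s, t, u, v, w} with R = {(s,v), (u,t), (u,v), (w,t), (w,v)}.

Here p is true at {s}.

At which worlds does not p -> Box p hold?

s: not p is F, Box p is F. ✓
t: not p is T, Box p is T. ✓
u: not p is T, Box p is F. ✗
v: not p is T, Box p is T. ✓
w: not p is T, Box p is F. ✗

{s, t, v}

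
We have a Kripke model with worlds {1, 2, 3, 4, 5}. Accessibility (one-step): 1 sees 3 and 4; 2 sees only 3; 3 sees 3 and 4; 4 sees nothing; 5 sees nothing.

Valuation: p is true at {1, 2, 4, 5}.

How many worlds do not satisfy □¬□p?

2

1: successors {3, 4}; ¬□p there: 3:T, 4:F. ✗
2: successors {3}; ¬□p there: 3:T. ✓
3: successors {3, 4}; ¬□p there: 3:T, 4:F. ✗
4: no successors, so □¬□p holds vacuously. ✓
5: no successors, so □¬□p holds vacuously. ✓
Satisfying worlds: {2, 4, 5}.
So □¬□p fails at the other 2 worlds.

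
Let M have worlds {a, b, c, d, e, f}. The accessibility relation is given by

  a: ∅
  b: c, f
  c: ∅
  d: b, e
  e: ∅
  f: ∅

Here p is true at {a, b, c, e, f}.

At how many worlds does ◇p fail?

a: no successors, so ◇p fails. ✗
b: successors {c, f}; p there: c:T, f:T. ✓
c: no successors, so ◇p fails. ✗
d: successors {b, e}; p there: b:T, e:T. ✓
e: no successors, so ◇p fails. ✗
f: no successors, so ◇p fails. ✗
Satisfying worlds: {b, d}.
So ◇p fails at the other 4 worlds.

4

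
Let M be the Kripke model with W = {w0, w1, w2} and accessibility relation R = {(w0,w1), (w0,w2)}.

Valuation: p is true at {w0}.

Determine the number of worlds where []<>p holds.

2

w0: successors {w1, w2}; <>p there: w1:F, w2:F. ✗
w1: no successors, so []<>p holds vacuously. ✓
w2: no successors, so []<>p holds vacuously. ✓
Satisfying worlds: {w1, w2}.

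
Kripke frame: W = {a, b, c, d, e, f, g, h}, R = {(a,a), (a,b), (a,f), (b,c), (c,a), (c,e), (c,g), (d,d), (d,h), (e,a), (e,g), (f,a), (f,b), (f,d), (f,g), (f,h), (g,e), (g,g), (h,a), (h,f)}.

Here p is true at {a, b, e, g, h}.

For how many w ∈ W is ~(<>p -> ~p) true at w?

4

a: <>p -> ~p is F. ✓
b: <>p -> ~p is T. ✗
c: <>p -> ~p is T. ✗
d: <>p -> ~p is T. ✗
e: <>p -> ~p is F. ✓
f: <>p -> ~p is T. ✗
g: <>p -> ~p is F. ✓
h: <>p -> ~p is F. ✓
Satisfying worlds: {a, e, g, h}.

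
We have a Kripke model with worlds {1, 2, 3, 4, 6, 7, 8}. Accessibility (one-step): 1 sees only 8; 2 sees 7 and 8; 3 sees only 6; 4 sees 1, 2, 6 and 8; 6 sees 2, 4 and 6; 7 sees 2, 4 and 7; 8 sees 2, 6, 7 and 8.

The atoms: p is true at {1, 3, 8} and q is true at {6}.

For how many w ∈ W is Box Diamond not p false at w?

1

1: successors {8}; Diamond not p there: 8:T. ✓
2: successors {7, 8}; Diamond not p there: 7:T, 8:T. ✓
3: successors {6}; Diamond not p there: 6:T. ✓
4: successors {1, 2, 6, 8}; Diamond not p there: 1:F, 2:T, 6:T, 8:T. ✗
6: successors {2, 4, 6}; Diamond not p there: 2:T, 4:T, 6:T. ✓
7: successors {2, 4, 7}; Diamond not p there: 2:T, 4:T, 7:T. ✓
8: successors {2, 6, 7, 8}; Diamond not p there: 2:T, 6:T, 7:T, 8:T. ✓
Satisfying worlds: {1, 2, 3, 6, 7, 8}.
So Box Diamond not p fails at the other 1 world.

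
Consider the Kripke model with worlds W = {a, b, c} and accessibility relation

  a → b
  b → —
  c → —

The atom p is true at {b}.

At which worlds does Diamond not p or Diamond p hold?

a: Diamond not p is F, Diamond p is T. ✓
b: Diamond not p is F, Diamond p is F. ✗
c: Diamond not p is F, Diamond p is F. ✗

{a}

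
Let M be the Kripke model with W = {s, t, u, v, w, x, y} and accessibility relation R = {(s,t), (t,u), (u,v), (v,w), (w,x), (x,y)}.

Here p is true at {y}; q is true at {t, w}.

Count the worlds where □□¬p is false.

s: successors {t}; □¬p there: t:T. ✓
t: successors {u}; □¬p there: u:T. ✓
u: successors {v}; □¬p there: v:T. ✓
v: successors {w}; □¬p there: w:T. ✓
w: successors {x}; □¬p there: x:F. ✗
x: successors {y}; □¬p there: y:T. ✓
y: no successors, so □□¬p holds vacuously. ✓
Satisfying worlds: {s, t, u, v, x, y}.
So □□¬p fails at the other 1 world.

1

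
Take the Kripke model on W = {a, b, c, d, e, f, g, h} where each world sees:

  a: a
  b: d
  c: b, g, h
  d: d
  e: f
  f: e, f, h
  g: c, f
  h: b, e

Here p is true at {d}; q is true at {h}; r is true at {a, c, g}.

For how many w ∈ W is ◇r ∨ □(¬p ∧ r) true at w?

a: ◇r is T, □(¬p ∧ r) is T. ✓
b: ◇r is F, □(¬p ∧ r) is F. ✗
c: ◇r is T, □(¬p ∧ r) is F. ✓
d: ◇r is F, □(¬p ∧ r) is F. ✗
e: ◇r is F, □(¬p ∧ r) is F. ✗
f: ◇r is F, □(¬p ∧ r) is F. ✗
g: ◇r is T, □(¬p ∧ r) is F. ✓
h: ◇r is F, □(¬p ∧ r) is F. ✗
Satisfying worlds: {a, c, g}.

3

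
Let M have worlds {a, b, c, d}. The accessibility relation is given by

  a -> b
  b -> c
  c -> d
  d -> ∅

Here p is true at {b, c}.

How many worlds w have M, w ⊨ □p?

a: successors {b}; p there: b:T. ✓
b: successors {c}; p there: c:T. ✓
c: successors {d}; p there: d:F. ✗
d: no successors, so □p holds vacuously. ✓
Satisfying worlds: {a, b, d}.

3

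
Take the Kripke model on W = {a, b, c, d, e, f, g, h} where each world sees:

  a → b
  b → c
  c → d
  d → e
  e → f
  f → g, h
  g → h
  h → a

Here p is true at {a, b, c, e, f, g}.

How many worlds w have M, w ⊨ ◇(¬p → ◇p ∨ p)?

8

a: successors {b}; ¬p → ◇p ∨ p there: b:T. ✓
b: successors {c}; ¬p → ◇p ∨ p there: c:T. ✓
c: successors {d}; ¬p → ◇p ∨ p there: d:T. ✓
d: successors {e}; ¬p → ◇p ∨ p there: e:T. ✓
e: successors {f}; ¬p → ◇p ∨ p there: f:T. ✓
f: successors {g, h}; ¬p → ◇p ∨ p there: g:T, h:T. ✓
g: successors {h}; ¬p → ◇p ∨ p there: h:T. ✓
h: successors {a}; ¬p → ◇p ∨ p there: a:T. ✓
Satisfying worlds: {a, b, c, d, e, f, g, h}.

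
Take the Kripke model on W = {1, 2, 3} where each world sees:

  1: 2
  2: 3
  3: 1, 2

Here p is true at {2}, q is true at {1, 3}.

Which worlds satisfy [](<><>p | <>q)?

{1, 2}

1: successors {2}; <><>p | <>q there: 2:T. ✓
2: successors {3}; <><>p | <>q there: 3:T. ✓
3: successors {1, 2}; <><>p | <>q there: 1:F, 2:T. ✗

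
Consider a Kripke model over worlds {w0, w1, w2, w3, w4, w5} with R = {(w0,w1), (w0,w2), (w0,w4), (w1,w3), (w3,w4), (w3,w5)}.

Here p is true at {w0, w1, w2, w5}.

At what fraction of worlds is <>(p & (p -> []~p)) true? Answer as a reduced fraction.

1/3

w0: successors {w1, w2, w4}; p & (p -> []~p) there: w1:T, w2:T, w4:F. ✓
w1: successors {w3}; p & (p -> []~p) there: w3:F. ✗
w2: no successors, so <>(p & (p -> []~p)) fails. ✗
w3: successors {w4, w5}; p & (p -> []~p) there: w4:F, w5:T. ✓
w4: no successors, so <>(p & (p -> []~p)) fails. ✗
w5: no successors, so <>(p & (p -> []~p)) fails. ✗
That's 2 of 6 worlds, so 2/6 = 1/3.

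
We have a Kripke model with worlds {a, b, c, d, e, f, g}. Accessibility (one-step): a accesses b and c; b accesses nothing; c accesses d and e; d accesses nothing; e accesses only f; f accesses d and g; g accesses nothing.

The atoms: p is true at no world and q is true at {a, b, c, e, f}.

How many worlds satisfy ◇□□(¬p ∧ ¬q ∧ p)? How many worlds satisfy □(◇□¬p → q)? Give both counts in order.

4 and 7

For ◇□□(¬p ∧ ¬q ∧ p):
a: successors {b, c}; □□(¬p ∧ ¬q ∧ p) there: b:T, c:F. ✓
b: no successors, so ◇□□(¬p ∧ ¬q ∧ p) fails. ✗
c: successors {d, e}; □□(¬p ∧ ¬q ∧ p) there: d:T, e:F. ✓
d: no successors, so ◇□□(¬p ∧ ¬q ∧ p) fails. ✗
e: successors {f}; □□(¬p ∧ ¬q ∧ p) there: f:T. ✓
f: successors {d, g}; □□(¬p ∧ ¬q ∧ p) there: d:T, g:T. ✓
g: no successors, so ◇□□(¬p ∧ ¬q ∧ p) fails. ✗
— 4 worlds.
For □(◇□¬p → q):
a: successors {b, c}; ◇□¬p → q there: b:T, c:T. ✓
b: no successors, so □(◇□¬p → q) holds vacuously. ✓
c: successors {d, e}; ◇□¬p → q there: d:T, e:T. ✓
d: no successors, so □(◇□¬p → q) holds vacuously. ✓
e: successors {f}; ◇□¬p → q there: f:T. ✓
f: successors {d, g}; ◇□¬p → q there: d:T, g:T. ✓
g: no successors, so □(◇□¬p → q) holds vacuously. ✓
— 7 worlds.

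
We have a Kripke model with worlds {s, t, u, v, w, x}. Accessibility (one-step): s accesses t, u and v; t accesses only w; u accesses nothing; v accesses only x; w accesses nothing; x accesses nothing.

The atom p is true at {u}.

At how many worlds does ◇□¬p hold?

s: successors {t, u, v}; □¬p there: t:T, u:T, v:T. ✓
t: successors {w}; □¬p there: w:T. ✓
u: no successors, so ◇□¬p fails. ✗
v: successors {x}; □¬p there: x:T. ✓
w: no successors, so ◇□¬p fails. ✗
x: no successors, so ◇□¬p fails. ✗
Satisfying worlds: {s, t, v}.

3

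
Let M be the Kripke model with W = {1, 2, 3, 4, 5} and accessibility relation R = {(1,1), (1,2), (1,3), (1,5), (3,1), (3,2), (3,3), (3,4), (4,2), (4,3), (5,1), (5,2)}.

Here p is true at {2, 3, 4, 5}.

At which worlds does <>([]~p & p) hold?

1: successors {1, 2, 3, 5}; []~p & p there: 1:F, 2:T, 3:F, 5:F. ✓
2: no successors, so <>([]~p & p) fails. ✗
3: successors {1, 2, 3, 4}; []~p & p there: 1:F, 2:T, 3:F, 4:F. ✓
4: successors {2, 3}; []~p & p there: 2:T, 3:F. ✓
5: successors {1, 2}; []~p & p there: 1:F, 2:T. ✓

{1, 3, 4, 5}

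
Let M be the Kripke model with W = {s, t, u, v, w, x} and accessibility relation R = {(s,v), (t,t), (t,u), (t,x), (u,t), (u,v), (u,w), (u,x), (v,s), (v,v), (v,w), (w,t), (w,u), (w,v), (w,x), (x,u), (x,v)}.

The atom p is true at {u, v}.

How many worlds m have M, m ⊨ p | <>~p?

s: p is F, <>~p is F. ✗
t: p is F, <>~p is T. ✓
u: p is T, <>~p is T. ✓
v: p is T, <>~p is T. ✓
w: p is F, <>~p is T. ✓
x: p is F, <>~p is F. ✗
Satisfying worlds: {t, u, v, w}.

4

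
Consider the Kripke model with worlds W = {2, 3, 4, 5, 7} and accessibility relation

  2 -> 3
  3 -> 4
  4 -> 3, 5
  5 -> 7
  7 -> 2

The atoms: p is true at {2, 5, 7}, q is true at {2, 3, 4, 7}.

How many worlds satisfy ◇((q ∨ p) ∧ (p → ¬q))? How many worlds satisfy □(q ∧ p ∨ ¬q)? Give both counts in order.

For ◇((q ∨ p) ∧ (p → ¬q)):
2: successors {3}; (q ∨ p) ∧ (p → ¬q) there: 3:T. ✓
3: successors {4}; (q ∨ p) ∧ (p → ¬q) there: 4:T. ✓
4: successors {3, 5}; (q ∨ p) ∧ (p → ¬q) there: 3:T, 5:T. ✓
5: successors {7}; (q ∨ p) ∧ (p → ¬q) there: 7:F. ✗
7: successors {2}; (q ∨ p) ∧ (p → ¬q) there: 2:F. ✗
— 3 worlds.
For □(q ∧ p ∨ ¬q):
2: successors {3}; q ∧ p ∨ ¬q there: 3:F. ✗
3: successors {4}; q ∧ p ∨ ¬q there: 4:F. ✗
4: successors {3, 5}; q ∧ p ∨ ¬q there: 3:F, 5:T. ✗
5: successors {7}; q ∧ p ∨ ¬q there: 7:T. ✓
7: successors {2}; q ∧ p ∨ ¬q there: 2:T. ✓
— 2 worlds.

3 and 2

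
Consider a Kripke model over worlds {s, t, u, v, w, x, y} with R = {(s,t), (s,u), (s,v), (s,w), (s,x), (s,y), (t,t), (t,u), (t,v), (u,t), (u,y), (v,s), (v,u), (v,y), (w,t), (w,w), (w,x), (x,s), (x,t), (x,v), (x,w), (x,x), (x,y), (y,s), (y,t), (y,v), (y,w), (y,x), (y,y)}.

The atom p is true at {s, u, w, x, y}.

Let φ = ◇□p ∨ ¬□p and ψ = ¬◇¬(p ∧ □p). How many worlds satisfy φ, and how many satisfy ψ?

6 and 0

For ◇□p ∨ ¬□p:
s: ◇□p is T, ¬□p is T. ✓
t: ◇□p is T, ¬□p is T. ✓
u: ◇□p is F, ¬□p is T. ✓
v: ◇□p is F, ¬□p is F. ✗
w: ◇□p is F, ¬□p is T. ✓
x: ◇□p is T, ¬□p is T. ✓
y: ◇□p is T, ¬□p is T. ✓
— 6 worlds.
For ¬◇¬(p ∧ □p):
s: ◇¬(p ∧ □p) is T. ✗
t: ◇¬(p ∧ □p) is T. ✗
u: ◇¬(p ∧ □p) is T. ✗
v: ◇¬(p ∧ □p) is T. ✗
w: ◇¬(p ∧ □p) is T. ✗
x: ◇¬(p ∧ □p) is T. ✗
y: ◇¬(p ∧ □p) is T. ✗
— 0 worlds.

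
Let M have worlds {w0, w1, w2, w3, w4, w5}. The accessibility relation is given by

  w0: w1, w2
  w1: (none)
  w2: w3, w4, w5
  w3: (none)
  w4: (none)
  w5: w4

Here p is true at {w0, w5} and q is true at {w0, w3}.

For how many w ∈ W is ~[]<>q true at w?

w0: []<>q is F. ✓
w1: []<>q is T. ✗
w2: []<>q is F. ✓
w3: []<>q is T. ✗
w4: []<>q is T. ✗
w5: []<>q is F. ✓
Satisfying worlds: {w0, w2, w5}.

3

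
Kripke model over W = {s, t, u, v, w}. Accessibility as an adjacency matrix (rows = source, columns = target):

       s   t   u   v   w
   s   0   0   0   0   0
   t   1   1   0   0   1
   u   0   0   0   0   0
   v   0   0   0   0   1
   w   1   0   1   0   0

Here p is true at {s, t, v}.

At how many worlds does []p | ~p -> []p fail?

s: []p | ~p is T, []p is T. ✓
t: []p | ~p is F, []p is F. ✓
u: []p | ~p is T, []p is T. ✓
v: []p | ~p is F, []p is F. ✓
w: []p | ~p is T, []p is F. ✗
Satisfying worlds: {s, t, u, v}.
So []p | ~p -> []p fails at the other 1 world.

1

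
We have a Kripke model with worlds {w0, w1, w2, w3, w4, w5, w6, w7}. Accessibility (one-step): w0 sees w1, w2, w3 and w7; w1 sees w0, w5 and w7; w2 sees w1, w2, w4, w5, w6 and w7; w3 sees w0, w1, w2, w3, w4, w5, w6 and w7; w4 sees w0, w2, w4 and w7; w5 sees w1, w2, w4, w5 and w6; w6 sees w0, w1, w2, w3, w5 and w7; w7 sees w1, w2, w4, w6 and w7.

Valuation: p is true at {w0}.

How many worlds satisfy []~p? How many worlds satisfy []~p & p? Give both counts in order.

For []~p:
w0: successors {w1, w2, w3, w7}; ~p there: w1:T, w2:T, w3:T, w7:T. ✓
w1: successors {w0, w5, w7}; ~p there: w0:F, w5:T, w7:T. ✗
w2: successors {w1, w2, w4, w5, w6, w7}; ~p there: w1:T, w2:T, w4:T, w5:T, w6:T, w7:T. ✓
w3: successors {w0, w1, w2, w3, w4, w5, w6, w7}; ~p there: w0:F, w1:T, w2:T, w3:T, w4:T, w5:T, w6:T, w7:T. ✗
w4: successors {w0, w2, w4, w7}; ~p there: w0:F, w2:T, w4:T, w7:T. ✗
w5: successors {w1, w2, w4, w5, w6}; ~p there: w1:T, w2:T, w4:T, w5:T, w6:T. ✓
w6: successors {w0, w1, w2, w3, w5, w7}; ~p there: w0:F, w1:T, w2:T, w3:T, w5:T, w7:T. ✗
w7: successors {w1, w2, w4, w6, w7}; ~p there: w1:T, w2:T, w4:T, w6:T, w7:T. ✓
— 4 worlds.
For []~p & p:
w0: []~p is T, p is T. ✓
w1: []~p is F, p is F. ✗
w2: []~p is T, p is F. ✗
w3: []~p is F, p is F. ✗
w4: []~p is F, p is F. ✗
w5: []~p is T, p is F. ✗
w6: []~p is F, p is F. ✗
w7: []~p is T, p is F. ✗
— 1 world.

4 and 1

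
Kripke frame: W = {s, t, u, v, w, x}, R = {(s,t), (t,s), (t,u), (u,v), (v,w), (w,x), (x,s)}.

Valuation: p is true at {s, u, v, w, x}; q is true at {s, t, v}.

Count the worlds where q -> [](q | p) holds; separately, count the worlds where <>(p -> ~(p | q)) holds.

For q -> [](q | p):
s: q is T, [](q | p) is T. ✓
t: q is T, [](q | p) is T. ✓
u: q is F, [](q | p) is T. ✓
v: q is T, [](q | p) is T. ✓
w: q is F, [](q | p) is T. ✓
x: q is F, [](q | p) is T. ✓
— 6 worlds.
For <>(p -> ~(p | q)):
s: successors {t}; p -> ~(p | q) there: t:T. ✓
t: successors {s, u}; p -> ~(p | q) there: s:F, u:F. ✗
u: successors {v}; p -> ~(p | q) there: v:F. ✗
v: successors {w}; p -> ~(p | q) there: w:F. ✗
w: successors {x}; p -> ~(p | q) there: x:F. ✗
x: successors {s}; p -> ~(p | q) there: s:F. ✗
— 1 world.

6 and 1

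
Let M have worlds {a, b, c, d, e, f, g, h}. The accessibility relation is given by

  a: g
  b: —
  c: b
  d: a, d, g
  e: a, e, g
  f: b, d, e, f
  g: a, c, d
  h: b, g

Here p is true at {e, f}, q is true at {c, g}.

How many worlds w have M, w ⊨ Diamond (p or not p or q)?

a: successors {g}; p or not p or q there: g:T. ✓
b: no successors, so Diamond (p or not p or q) fails. ✗
c: successors {b}; p or not p or q there: b:T. ✓
d: successors {a, d, g}; p or not p or q there: a:T, d:T, g:T. ✓
e: successors {a, e, g}; p or not p or q there: a:T, e:T, g:T. ✓
f: successors {b, d, e, f}; p or not p or q there: b:T, d:T, e:T, f:T. ✓
g: successors {a, c, d}; p or not p or q there: a:T, c:T, d:T. ✓
h: successors {b, g}; p or not p or q there: b:T, g:T. ✓
Satisfying worlds: {a, c, d, e, f, g, h}.

7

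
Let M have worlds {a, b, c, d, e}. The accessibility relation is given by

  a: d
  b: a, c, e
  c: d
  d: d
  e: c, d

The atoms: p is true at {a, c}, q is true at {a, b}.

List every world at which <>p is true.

a: successors {d}; p there: d:F. ✗
b: successors {a, c, e}; p there: a:T, c:T, e:F. ✓
c: successors {d}; p there: d:F. ✗
d: successors {d}; p there: d:F. ✗
e: successors {c, d}; p there: c:T, d:F. ✓

{b, e}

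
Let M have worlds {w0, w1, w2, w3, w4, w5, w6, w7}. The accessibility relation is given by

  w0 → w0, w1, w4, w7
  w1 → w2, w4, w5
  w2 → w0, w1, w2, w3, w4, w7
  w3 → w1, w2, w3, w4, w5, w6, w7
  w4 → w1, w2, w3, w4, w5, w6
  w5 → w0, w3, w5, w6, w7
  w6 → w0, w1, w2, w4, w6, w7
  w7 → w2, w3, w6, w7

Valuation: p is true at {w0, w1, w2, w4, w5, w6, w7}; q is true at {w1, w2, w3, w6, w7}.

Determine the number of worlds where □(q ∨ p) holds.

w0: successors {w0, w1, w4, w7}; q ∨ p there: w0:T, w1:T, w4:T, w7:T. ✓
w1: successors {w2, w4, w5}; q ∨ p there: w2:T, w4:T, w5:T. ✓
w2: successors {w0, w1, w2, w3, w4, w7}; q ∨ p there: w0:T, w1:T, w2:T, w3:T, w4:T, w7:T. ✓
w3: successors {w1, w2, w3, w4, w5, w6, w7}; q ∨ p there: w1:T, w2:T, w3:T, w4:T, w5:T, w6:T, w7:T. ✓
w4: successors {w1, w2, w3, w4, w5, w6}; q ∨ p there: w1:T, w2:T, w3:T, w4:T, w5:T, w6:T. ✓
w5: successors {w0, w3, w5, w6, w7}; q ∨ p there: w0:T, w3:T, w5:T, w6:T, w7:T. ✓
w6: successors {w0, w1, w2, w4, w6, w7}; q ∨ p there: w0:T, w1:T, w2:T, w4:T, w6:T, w7:T. ✓
w7: successors {w2, w3, w6, w7}; q ∨ p there: w2:T, w3:T, w6:T, w7:T. ✓
Satisfying worlds: {w0, w1, w2, w3, w4, w5, w6, w7}.

8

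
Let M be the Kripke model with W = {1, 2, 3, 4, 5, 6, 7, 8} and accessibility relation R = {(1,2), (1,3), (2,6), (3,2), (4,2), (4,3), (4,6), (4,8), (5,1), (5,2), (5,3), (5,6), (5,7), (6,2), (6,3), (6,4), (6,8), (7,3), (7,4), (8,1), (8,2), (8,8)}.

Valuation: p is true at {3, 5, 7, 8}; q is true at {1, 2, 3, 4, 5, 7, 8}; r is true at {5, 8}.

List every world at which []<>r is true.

1: successors {2, 3}; <>r there: 2:F, 3:F. ✗
2: successors {6}; <>r there: 6:T. ✓
3: successors {2}; <>r there: 2:F. ✗
4: successors {2, 3, 6, 8}; <>r there: 2:F, 3:F, 6:T, 8:T. ✗
5: successors {1, 2, 3, 6, 7}; <>r there: 1:F, 2:F, 3:F, 6:T, 7:F. ✗
6: successors {2, 3, 4, 8}; <>r there: 2:F, 3:F, 4:T, 8:T. ✗
7: successors {3, 4}; <>r there: 3:F, 4:T. ✗
8: successors {1, 2, 8}; <>r there: 1:F, 2:F, 8:T. ✗

{2}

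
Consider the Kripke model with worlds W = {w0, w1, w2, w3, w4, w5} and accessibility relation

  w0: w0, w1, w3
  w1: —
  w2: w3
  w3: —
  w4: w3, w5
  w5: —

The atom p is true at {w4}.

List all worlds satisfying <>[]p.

w0: successors {w0, w1, w3}; []p there: w0:F, w1:T, w3:T. ✓
w1: no successors, so <>[]p fails. ✗
w2: successors {w3}; []p there: w3:T. ✓
w3: no successors, so <>[]p fails. ✗
w4: successors {w3, w5}; []p there: w3:T, w5:T. ✓
w5: no successors, so <>[]p fails. ✗

{w0, w2, w4}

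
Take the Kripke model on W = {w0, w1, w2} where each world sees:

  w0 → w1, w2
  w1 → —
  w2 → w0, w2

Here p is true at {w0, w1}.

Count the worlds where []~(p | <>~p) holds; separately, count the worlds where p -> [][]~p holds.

For []~(p | <>~p):
w0: successors {w1, w2}; ~(p | <>~p) there: w1:F, w2:F. ✗
w1: no successors, so []~(p | <>~p) holds vacuously. ✓
w2: successors {w0, w2}; ~(p | <>~p) there: w0:F, w2:F. ✗
— 1 world.
For p -> [][]~p:
w0: p is T, [][]~p is F. ✗
w1: p is T, [][]~p is T. ✓
w2: p is F, [][]~p is F. ✓
— 2 worlds.

1 and 2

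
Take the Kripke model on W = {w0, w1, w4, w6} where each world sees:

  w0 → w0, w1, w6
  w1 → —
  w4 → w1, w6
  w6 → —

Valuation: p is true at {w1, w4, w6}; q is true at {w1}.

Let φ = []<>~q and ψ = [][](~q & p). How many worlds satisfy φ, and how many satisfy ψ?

2 and 3

For []<>~q:
w0: successors {w0, w1, w6}; <>~q there: w0:T, w1:F, w6:F. ✗
w1: no successors, so []<>~q holds vacuously. ✓
w4: successors {w1, w6}; <>~q there: w1:F, w6:F. ✗
w6: no successors, so []<>~q holds vacuously. ✓
— 2 worlds.
For [][](~q & p):
w0: successors {w0, w1, w6}; [](~q & p) there: w0:F, w1:T, w6:T. ✗
w1: no successors, so [][](~q & p) holds vacuously. ✓
w4: successors {w1, w6}; [](~q & p) there: w1:T, w6:T. ✓
w6: no successors, so [][](~q & p) holds vacuously. ✓
— 3 worlds.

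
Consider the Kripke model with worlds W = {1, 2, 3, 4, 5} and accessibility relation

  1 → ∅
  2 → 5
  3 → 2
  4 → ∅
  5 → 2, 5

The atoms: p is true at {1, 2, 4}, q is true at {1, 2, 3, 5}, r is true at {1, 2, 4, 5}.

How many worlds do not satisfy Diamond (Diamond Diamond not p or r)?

2

1: no successors, so Diamond (Diamond Diamond not p or r) fails. ✗
2: successors {5}; Diamond Diamond not p or r there: 5:T. ✓
3: successors {2}; Diamond Diamond not p or r there: 2:T. ✓
4: no successors, so Diamond (Diamond Diamond not p or r) fails. ✗
5: successors {2, 5}; Diamond Diamond not p or r there: 2:T, 5:T. ✓
Satisfying worlds: {2, 3, 5}.
So Diamond (Diamond Diamond not p or r) fails at the other 2 worlds.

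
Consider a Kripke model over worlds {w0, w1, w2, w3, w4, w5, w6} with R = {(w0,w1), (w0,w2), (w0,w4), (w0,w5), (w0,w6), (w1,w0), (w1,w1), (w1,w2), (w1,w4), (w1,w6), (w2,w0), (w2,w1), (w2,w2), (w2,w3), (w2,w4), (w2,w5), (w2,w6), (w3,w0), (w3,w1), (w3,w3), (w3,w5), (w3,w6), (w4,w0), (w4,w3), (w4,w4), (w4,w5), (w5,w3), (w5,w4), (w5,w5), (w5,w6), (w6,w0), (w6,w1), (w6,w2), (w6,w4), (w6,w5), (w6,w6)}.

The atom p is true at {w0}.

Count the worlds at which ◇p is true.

5

w0: successors {w1, w2, w4, w5, w6}; p there: w1:F, w2:F, w4:F, w5:F, w6:F. ✗
w1: successors {w0, w1, w2, w4, w6}; p there: w0:T, w1:F, w2:F, w4:F, w6:F. ✓
w2: successors {w0, w1, w2, w3, w4, w5, w6}; p there: w0:T, w1:F, w2:F, w3:F, w4:F, w5:F, w6:F. ✓
w3: successors {w0, w1, w3, w5, w6}; p there: w0:T, w1:F, w3:F, w5:F, w6:F. ✓
w4: successors {w0, w3, w4, w5}; p there: w0:T, w3:F, w4:F, w5:F. ✓
w5: successors {w3, w4, w5, w6}; p there: w3:F, w4:F, w5:F, w6:F. ✗
w6: successors {w0, w1, w2, w4, w5, w6}; p there: w0:T, w1:F, w2:F, w4:F, w5:F, w6:F. ✓
Satisfying worlds: {w1, w2, w3, w4, w6}.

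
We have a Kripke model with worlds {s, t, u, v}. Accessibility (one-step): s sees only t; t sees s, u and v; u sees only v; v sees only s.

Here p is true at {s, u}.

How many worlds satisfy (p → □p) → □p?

s: p → □p is F, □p is F. ✓
t: p → □p is T, □p is F. ✗
u: p → □p is F, □p is F. ✓
v: p → □p is T, □p is T. ✓
Satisfying worlds: {s, u, v}.

3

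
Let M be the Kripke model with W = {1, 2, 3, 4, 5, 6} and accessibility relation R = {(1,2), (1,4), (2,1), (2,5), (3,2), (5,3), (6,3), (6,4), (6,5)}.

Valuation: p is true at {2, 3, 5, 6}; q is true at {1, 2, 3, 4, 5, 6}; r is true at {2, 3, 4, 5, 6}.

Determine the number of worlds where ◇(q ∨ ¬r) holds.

5

1: successors {2, 4}; q ∨ ¬r there: 2:T, 4:T. ✓
2: successors {1, 5}; q ∨ ¬r there: 1:T, 5:T. ✓
3: successors {2}; q ∨ ¬r there: 2:T. ✓
4: no successors, so ◇(q ∨ ¬r) fails. ✗
5: successors {3}; q ∨ ¬r there: 3:T. ✓
6: successors {3, 4, 5}; q ∨ ¬r there: 3:T, 4:T, 5:T. ✓
Satisfying worlds: {1, 2, 3, 5, 6}.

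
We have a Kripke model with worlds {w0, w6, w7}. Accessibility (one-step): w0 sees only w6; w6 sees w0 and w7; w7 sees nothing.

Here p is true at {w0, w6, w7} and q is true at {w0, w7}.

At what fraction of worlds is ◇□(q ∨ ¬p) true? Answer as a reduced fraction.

2/3

w0: successors {w6}; □(q ∨ ¬p) there: w6:T. ✓
w6: successors {w0, w7}; □(q ∨ ¬p) there: w0:F, w7:T. ✓
w7: no successors, so ◇□(q ∨ ¬p) fails. ✗
That's 2 of 3 worlds, so 2/3.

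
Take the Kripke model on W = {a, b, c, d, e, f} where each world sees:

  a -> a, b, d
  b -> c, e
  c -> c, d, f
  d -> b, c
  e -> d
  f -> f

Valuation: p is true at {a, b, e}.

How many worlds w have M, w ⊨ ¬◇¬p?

0

a: ◇¬p is T. ✗
b: ◇¬p is T. ✗
c: ◇¬p is T. ✗
d: ◇¬p is T. ✗
e: ◇¬p is T. ✗
f: ◇¬p is T. ✗
Satisfying worlds: ∅.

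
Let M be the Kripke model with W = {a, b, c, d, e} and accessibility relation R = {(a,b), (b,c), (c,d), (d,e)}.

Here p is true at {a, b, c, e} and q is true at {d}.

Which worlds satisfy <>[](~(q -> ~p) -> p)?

{a, b, c, d}

a: successors {b}; [](~(q -> ~p) -> p) there: b:T. ✓
b: successors {c}; [](~(q -> ~p) -> p) there: c:T. ✓
c: successors {d}; [](~(q -> ~p) -> p) there: d:T. ✓
d: successors {e}; [](~(q -> ~p) -> p) there: e:T. ✓
e: no successors, so <>[](~(q -> ~p) -> p) fails. ✗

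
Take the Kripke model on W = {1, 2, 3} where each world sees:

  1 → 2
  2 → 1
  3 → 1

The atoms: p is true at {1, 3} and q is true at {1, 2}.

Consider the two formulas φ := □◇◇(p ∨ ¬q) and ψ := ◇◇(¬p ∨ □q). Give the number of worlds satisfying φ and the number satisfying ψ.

For □◇◇(p ∨ ¬q):
1: successors {2}; ◇◇(p ∨ ¬q) there: 2:F. ✗
2: successors {1}; ◇◇(p ∨ ¬q) there: 1:T. ✓
3: successors {1}; ◇◇(p ∨ ¬q) there: 1:T. ✓
— 2 worlds.
For ◇◇(¬p ∨ □q):
1: successors {2}; ◇(¬p ∨ □q) there: 2:T. ✓
2: successors {1}; ◇(¬p ∨ □q) there: 1:T. ✓
3: successors {1}; ◇(¬p ∨ □q) there: 1:T. ✓
— 3 worlds.

2 and 3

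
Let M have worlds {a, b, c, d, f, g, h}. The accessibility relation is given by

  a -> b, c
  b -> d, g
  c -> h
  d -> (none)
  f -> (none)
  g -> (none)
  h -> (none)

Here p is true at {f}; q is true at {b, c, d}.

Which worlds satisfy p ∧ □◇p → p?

{a, b, c, d, f, g, h}

a: p ∧ □◇p is F, p is F. ✓
b: p ∧ □◇p is F, p is F. ✓
c: p ∧ □◇p is F, p is F. ✓
d: p ∧ □◇p is F, p is F. ✓
f: p ∧ □◇p is T, p is T. ✓
g: p ∧ □◇p is F, p is F. ✓
h: p ∧ □◇p is F, p is F. ✓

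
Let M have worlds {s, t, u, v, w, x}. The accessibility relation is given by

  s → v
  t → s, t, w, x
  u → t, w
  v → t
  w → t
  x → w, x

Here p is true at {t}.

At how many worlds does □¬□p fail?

s: successors {v}; ¬□p there: v:F. ✗
t: successors {s, t, w, x}; ¬□p there: s:T, t:T, w:F, x:T. ✗
u: successors {t, w}; ¬□p there: t:T, w:F. ✗
v: successors {t}; ¬□p there: t:T. ✓
w: successors {t}; ¬□p there: t:T. ✓
x: successors {w, x}; ¬□p there: w:F, x:T. ✗
Satisfying worlds: {v, w}.
So □¬□p fails at the other 4 worlds.

4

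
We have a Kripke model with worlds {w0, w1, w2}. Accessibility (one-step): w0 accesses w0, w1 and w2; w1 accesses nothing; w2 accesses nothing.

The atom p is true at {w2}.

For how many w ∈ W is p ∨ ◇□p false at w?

w0: p is F, ◇□p is T. ✓
w1: p is F, ◇□p is F. ✗
w2: p is T, ◇□p is F. ✓
Satisfying worlds: {w0, w2}.
So p ∨ ◇□p fails at the other 1 world.

1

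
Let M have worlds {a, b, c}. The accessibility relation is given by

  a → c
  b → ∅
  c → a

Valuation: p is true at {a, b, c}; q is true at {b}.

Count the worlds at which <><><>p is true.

a: successors {c}; <><>p there: c:T. ✓
b: no successors, so <><><>p fails. ✗
c: successors {a}; <><>p there: a:T. ✓
Satisfying worlds: {a, c}.

2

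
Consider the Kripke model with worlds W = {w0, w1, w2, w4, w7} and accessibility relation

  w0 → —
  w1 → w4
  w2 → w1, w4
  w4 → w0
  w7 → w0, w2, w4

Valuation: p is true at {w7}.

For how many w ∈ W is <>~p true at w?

w0: no successors, so <>~p fails. ✗
w1: successors {w4}; ~p there: w4:T. ✓
w2: successors {w1, w4}; ~p there: w1:T, w4:T. ✓
w4: successors {w0}; ~p there: w0:T. ✓
w7: successors {w0, w2, w4}; ~p there: w0:T, w2:T, w4:T. ✓
Satisfying worlds: {w1, w2, w4, w7}.

4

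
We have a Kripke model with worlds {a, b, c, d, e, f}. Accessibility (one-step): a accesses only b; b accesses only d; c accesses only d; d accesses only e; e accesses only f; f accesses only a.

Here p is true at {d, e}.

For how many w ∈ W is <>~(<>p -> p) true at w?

1

a: successors {b}; ~(<>p -> p) there: b:T. ✓
b: successors {d}; ~(<>p -> p) there: d:F. ✗
c: successors {d}; ~(<>p -> p) there: d:F. ✗
d: successors {e}; ~(<>p -> p) there: e:F. ✗
e: successors {f}; ~(<>p -> p) there: f:F. ✗
f: successors {a}; ~(<>p -> p) there: a:F. ✗
Satisfying worlds: {a}.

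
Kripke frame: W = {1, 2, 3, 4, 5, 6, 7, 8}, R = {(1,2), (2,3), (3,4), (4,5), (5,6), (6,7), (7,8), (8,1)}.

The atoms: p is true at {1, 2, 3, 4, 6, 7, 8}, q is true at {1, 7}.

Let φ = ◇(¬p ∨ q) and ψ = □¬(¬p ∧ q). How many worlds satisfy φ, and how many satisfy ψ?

3 and 8

For ◇(¬p ∨ q):
1: successors {2}; ¬p ∨ q there: 2:F. ✗
2: successors {3}; ¬p ∨ q there: 3:F. ✗
3: successors {4}; ¬p ∨ q there: 4:F. ✗
4: successors {5}; ¬p ∨ q there: 5:T. ✓
5: successors {6}; ¬p ∨ q there: 6:F. ✗
6: successors {7}; ¬p ∨ q there: 7:T. ✓
7: successors {8}; ¬p ∨ q there: 8:F. ✗
8: successors {1}; ¬p ∨ q there: 1:T. ✓
— 3 worlds.
For □¬(¬p ∧ q):
1: successors {2}; ¬(¬p ∧ q) there: 2:T. ✓
2: successors {3}; ¬(¬p ∧ q) there: 3:T. ✓
3: successors {4}; ¬(¬p ∧ q) there: 4:T. ✓
4: successors {5}; ¬(¬p ∧ q) there: 5:T. ✓
5: successors {6}; ¬(¬p ∧ q) there: 6:T. ✓
6: successors {7}; ¬(¬p ∧ q) there: 7:T. ✓
7: successors {8}; ¬(¬p ∧ q) there: 8:T. ✓
8: successors {1}; ¬(¬p ∧ q) there: 1:T. ✓
— 8 worlds.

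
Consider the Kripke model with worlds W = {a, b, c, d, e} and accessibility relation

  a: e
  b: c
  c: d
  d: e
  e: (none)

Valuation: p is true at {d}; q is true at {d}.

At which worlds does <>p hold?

a: successors {e}; p there: e:F. ✗
b: successors {c}; p there: c:F. ✗
c: successors {d}; p there: d:T. ✓
d: successors {e}; p there: e:F. ✗
e: no successors, so <>p fails. ✗

{c}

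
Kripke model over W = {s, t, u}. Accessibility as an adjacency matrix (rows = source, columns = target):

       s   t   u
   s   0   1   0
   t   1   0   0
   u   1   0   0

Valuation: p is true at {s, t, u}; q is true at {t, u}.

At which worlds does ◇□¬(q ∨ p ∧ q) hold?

s: successors {t}; □¬(q ∨ p ∧ q) there: t:T. ✓
t: successors {s}; □¬(q ∨ p ∧ q) there: s:F. ✗
u: successors {s}; □¬(q ∨ p ∧ q) there: s:F. ✗

{s}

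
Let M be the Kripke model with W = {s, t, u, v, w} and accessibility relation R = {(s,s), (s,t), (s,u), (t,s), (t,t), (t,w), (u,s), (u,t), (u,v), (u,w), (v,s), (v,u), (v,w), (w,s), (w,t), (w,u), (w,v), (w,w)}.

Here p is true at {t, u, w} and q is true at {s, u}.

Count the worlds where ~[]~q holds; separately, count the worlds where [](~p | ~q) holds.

5 and 2

For ~[]~q:
s: []~q is F. ✓
t: []~q is F. ✓
u: []~q is F. ✓
v: []~q is F. ✓
w: []~q is F. ✓
— 5 worlds.
For [](~p | ~q):
s: successors {s, t, u}; ~p | ~q there: s:T, t:T, u:F. ✗
t: successors {s, t, w}; ~p | ~q there: s:T, t:T, w:T. ✓
u: successors {s, t, v, w}; ~p | ~q there: s:T, t:T, v:T, w:T. ✓
v: successors {s, u, w}; ~p | ~q there: s:T, u:F, w:T. ✗
w: successors {s, t, u, v, w}; ~p | ~q there: s:T, t:T, u:F, v:T, w:T. ✗
— 2 worlds.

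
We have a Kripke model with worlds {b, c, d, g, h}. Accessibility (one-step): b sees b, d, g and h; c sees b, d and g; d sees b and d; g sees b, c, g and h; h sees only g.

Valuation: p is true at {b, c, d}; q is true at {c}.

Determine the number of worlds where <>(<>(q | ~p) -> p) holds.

b: successors {b, d, g, h}; <>(q | ~p) -> p there: b:T, d:T, g:F, h:F. ✓
c: successors {b, d, g}; <>(q | ~p) -> p there: b:T, d:T, g:F. ✓
d: successors {b, d}; <>(q | ~p) -> p there: b:T, d:T. ✓
g: successors {b, c, g, h}; <>(q | ~p) -> p there: b:T, c:T, g:F, h:F. ✓
h: successors {g}; <>(q | ~p) -> p there: g:F. ✗
Satisfying worlds: {b, c, d, g}.

4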